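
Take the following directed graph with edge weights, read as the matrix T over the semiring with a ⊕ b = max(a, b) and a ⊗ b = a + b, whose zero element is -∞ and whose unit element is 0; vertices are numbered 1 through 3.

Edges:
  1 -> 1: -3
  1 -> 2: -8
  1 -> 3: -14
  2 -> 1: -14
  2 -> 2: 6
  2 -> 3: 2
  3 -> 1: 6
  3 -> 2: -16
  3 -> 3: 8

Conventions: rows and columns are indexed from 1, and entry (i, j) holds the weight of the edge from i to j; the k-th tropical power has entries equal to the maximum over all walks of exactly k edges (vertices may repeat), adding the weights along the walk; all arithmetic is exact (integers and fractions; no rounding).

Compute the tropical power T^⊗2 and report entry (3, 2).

T^⊗2:
  [-6, -2, -6]
  [8, 12, 10]
  [14, -2, 16]
Key observation: the optimum is the walk 3->1->2, with weight 6 + (-8) = -2.
Optimal value attained by: walk 3->1->2.
Answer: (T^⊗2)[3][2] = -2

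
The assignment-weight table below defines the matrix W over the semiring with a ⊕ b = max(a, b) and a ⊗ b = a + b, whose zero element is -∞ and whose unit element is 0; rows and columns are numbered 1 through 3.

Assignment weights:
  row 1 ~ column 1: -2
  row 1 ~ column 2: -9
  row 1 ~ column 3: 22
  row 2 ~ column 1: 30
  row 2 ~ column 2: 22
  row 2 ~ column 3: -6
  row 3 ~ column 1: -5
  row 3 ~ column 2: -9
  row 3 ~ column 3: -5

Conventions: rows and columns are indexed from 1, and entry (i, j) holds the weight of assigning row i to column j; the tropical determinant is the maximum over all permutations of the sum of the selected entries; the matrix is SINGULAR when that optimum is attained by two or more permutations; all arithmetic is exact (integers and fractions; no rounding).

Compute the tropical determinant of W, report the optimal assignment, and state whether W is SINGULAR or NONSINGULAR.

σ = (1, 2, 3): (-2) + 22 + (-5) = 15
σ = (1, 3, 2): (-2) + (-6) + (-9) = -17
σ = (2, 1, 3): (-9) + 30 + (-5) = 16
σ = (2, 3, 1): (-9) + (-6) + (-5) = -20
σ = (3, 1, 2): 22 + 30 + (-9) = 43
σ = (3, 2, 1): 22 + 22 + (-5) = 39
Optimal value attained by: σ = (3, 1, 2).
Answer: det⊕(W) = 43; verdict: NONSINGULAR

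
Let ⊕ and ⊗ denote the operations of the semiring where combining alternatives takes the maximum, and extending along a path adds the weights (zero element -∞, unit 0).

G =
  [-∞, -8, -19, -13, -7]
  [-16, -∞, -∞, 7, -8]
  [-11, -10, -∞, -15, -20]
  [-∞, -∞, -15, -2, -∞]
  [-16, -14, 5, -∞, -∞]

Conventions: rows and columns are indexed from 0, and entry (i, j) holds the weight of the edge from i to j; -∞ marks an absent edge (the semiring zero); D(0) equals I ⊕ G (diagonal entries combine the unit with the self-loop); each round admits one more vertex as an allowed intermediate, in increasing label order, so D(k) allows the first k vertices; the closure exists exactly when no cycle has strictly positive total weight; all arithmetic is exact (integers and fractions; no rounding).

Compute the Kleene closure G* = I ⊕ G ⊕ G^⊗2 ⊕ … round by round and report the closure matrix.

D(0):
  [0, -8, -19, -13, -7]
  [-16, 0, -∞, 7, -8]
  [-11, -10, 0, -15, -20]
  [-∞, -∞, -15, 0, -∞]
  [-16, -14, 5, -∞, 0]
D(1):
  [0, -8, -19, -13, -7]
  [-16, 0, -35, 7, -8]
  [-11, -10, 0, -15, -18]
  [-∞, -∞, -15, 0, -∞]
  [-16, -14, 5, -29, 0]
D(2):
  [0, -8, -19, -1, -7]
  [-16, 0, -35, 7, -8]
  [-11, -10, 0, -3, -18]
  [-∞, -∞, -15, 0, -∞]
  [-16, -14, 5, -7, 0]
D(3):
  [0, -8, -19, -1, -7]
  [-16, 0, -35, 7, -8]
  [-11, -10, 0, -3, -18]
  [-26, -25, -15, 0, -33]
  [-6, -5, 5, 2, 0]
D(4):
  [0, -8, -16, -1, -7]
  [-16, 0, -8, 7, -8]
  [-11, -10, 0, -3, -18]
  [-26, -25, -15, 0, -33]
  [-6, -5, 5, 2, 0]
D(5):
  [0, -8, -2, -1, -7]
  [-14, 0, -3, 7, -8]
  [-11, -10, 0, -3, -18]
  [-26, -25, -15, 0, -33]
  [-6, -5, 5, 2, 0]
Answer: G* = [[0, -8, -2, -1, -7], [-14, 0, -3, 7, -8], [-11, -10, 0, -3, -18], [-26, -25, -15, 0, -33], [-6, -5, 5, 2, 0]]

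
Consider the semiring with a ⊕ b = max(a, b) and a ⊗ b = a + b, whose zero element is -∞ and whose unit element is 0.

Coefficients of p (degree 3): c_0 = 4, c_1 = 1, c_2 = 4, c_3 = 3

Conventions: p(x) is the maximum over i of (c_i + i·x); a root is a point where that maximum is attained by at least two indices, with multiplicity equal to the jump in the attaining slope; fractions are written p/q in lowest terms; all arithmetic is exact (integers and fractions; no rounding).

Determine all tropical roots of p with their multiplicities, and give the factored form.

hull edge (i=0, c=4) to (i=2, c=4): slope 0, span 2
hull edge (i=2, c=4) to (i=3, c=3): slope -1, span 1
Factored form: p(x) = 3 ⊗ (x ⊕ 0) ⊗ (x ⊕ 0) ⊗ (x ⊕ 1)
Answer: roots = 0 (mult 2), 1 (mult 1)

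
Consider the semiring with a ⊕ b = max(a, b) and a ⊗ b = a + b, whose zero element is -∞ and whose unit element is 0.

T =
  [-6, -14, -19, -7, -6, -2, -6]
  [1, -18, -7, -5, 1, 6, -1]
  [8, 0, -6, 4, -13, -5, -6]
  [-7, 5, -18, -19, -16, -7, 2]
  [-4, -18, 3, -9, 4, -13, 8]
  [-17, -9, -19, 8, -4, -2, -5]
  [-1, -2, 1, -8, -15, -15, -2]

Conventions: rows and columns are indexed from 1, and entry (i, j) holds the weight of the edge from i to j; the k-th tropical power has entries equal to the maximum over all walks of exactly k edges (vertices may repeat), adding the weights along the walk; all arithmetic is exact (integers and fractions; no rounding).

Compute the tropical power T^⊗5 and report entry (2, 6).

T^⊗2:
  [-7, -2, -3, 6, -2, -4, 2]
  [1, 0, 4, 14, 5, 4, 9]
  [2, 9, -5, 3, 2, 6, 6]
  [6, 0, 3, 1, 6, 11, 4]
  [11, 6, 9, 7, 8, -2, 12]
  [1, 13, -1, 6, 0, 1, 10]
  [9, 1, -1, 5, -1, 4, -3]
T^⊗3:
  [5, 11, 3, 4, 2, 4, 8]
  [12, 19, 10, 12, 9, 7, 16]
  [10, 8, 7, 14, 10, 15, 10]
  [11, 6, 9, 19, 10, 9, 14]
  [17, 12, 13, 13, 12, 12, 16]
  [14, 11, 11, 9, 14, 19, 12]
  [7, 10, 2, 12, 3, 7, 7]
T^⊗4:
  [12, 9, 9, 12, 12, 17, 10]
  [20, 17, 17, 15, 20, 25, 18]
  [15, 19, 13, 23, 14, 14, 18]
  [17, 24, 15, 17, 14, 12, 21]
  [21, 18, 17, 20, 16, 18, 20]
  [19, 14, 17, 27, 18, 17, 22]
  [11, 17, 8, 15, 11, 16, 14]
T^⊗5:
  [17, 17, 15, 25, 16, 15, 20]
  [25, 20, 23, 33, 24, 23, 28]
  [21, 28, 19, 22, 20, 25, 25]
  [25, 22, 22, 20, 25, 30, 23]
  [25, 25, 21, 26, 20, 24, 24]
  [25, 32, 23, 25, 22, 20, 29]
  [18, 20, 15, 24, 18, 23, 19]
Key observation: the optimum is the walk 2->6->4->2->6->6, with weight 6 + 8 + 5 + 6 + (-2) = 23.
Optimal value attained by: walk 2->6->4->2->6->6.
Answer: (T^⊗5)[2][6] = 23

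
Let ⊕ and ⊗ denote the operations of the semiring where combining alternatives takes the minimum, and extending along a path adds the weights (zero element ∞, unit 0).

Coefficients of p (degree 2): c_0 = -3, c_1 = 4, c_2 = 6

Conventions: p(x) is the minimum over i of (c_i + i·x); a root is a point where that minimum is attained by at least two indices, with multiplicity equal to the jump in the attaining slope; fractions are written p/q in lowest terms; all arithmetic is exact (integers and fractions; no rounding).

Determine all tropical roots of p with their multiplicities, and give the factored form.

hull edge (i=0, c=-3) to (i=2, c=6): slope 9/2, span 2
Factored form: p(x) = 6 ⊗ (x ⊕ (-9/2)) ⊗ (x ⊕ (-9/2))
Answer: roots = -9/2 (mult 2)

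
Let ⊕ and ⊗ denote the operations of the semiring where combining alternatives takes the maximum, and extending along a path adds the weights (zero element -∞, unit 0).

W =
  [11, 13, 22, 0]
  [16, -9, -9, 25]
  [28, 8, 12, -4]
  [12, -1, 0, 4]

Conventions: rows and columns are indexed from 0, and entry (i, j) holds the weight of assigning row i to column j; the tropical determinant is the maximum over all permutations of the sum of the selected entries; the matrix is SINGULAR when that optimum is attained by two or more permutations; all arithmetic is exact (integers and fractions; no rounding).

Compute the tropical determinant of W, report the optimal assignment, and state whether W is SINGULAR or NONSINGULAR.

σ = (0, 1, 2, 3): 11 + (-9) + 12 + 4 = 18
σ = (0, 1, 3, 2): 11 + (-9) + (-4) + 0 = -2
σ = (0, 2, 1, 3): 11 + (-9) + 8 + 4 = 14
σ = (0, 2, 3, 1): 11 + (-9) + (-4) + (-1) = -3
σ = (0, 3, 1, 2): 11 + 25 + 8 + 0 = 44
σ = (0, 3, 2, 1): 11 + 25 + 12 + (-1) = 47
σ = (1, 0, 2, 3): 13 + 16 + 12 + 4 = 45
σ = (1, 0, 3, 2): 13 + 16 + (-4) + 0 = 25
σ = (1, 2, 0, 3): 13 + (-9) + 28 + 4 = 36
σ = (1, 2, 3, 0): 13 + (-9) + (-4) + 12 = 12
σ = (1, 3, 0, 2): 13 + 25 + 28 + 0 = 66
σ = (1, 3, 2, 0): 13 + 25 + 12 + 12 = 62
σ = (2, 0, 1, 3): 22 + 16 + 8 + 4 = 50
σ = (2, 0, 3, 1): 22 + 16 + (-4) + (-1) = 33
σ = (2, 1, 0, 3): 22 + (-9) + 28 + 4 = 45
σ = (2, 1, 3, 0): 22 + (-9) + (-4) + 12 = 21
σ = (2, 3, 0, 1): 22 + 25 + 28 + (-1) = 74
σ = (2, 3, 1, 0): 22 + 25 + 8 + 12 = 67
σ = (3, 0, 1, 2): 0 + 16 + 8 + 0 = 24
σ = (3, 0, 2, 1): 0 + 16 + 12 + (-1) = 27
σ = (3, 1, 0, 2): 0 + (-9) + 28 + 0 = 19
σ = (3, 1, 2, 0): 0 + (-9) + 12 + 12 = 15
σ = (3, 2, 0, 1): 0 + (-9) + 28 + (-1) = 18
σ = (3, 2, 1, 0): 0 + (-9) + 8 + 12 = 11
Optimal value attained by: σ = (2, 3, 0, 1).
Answer: det⊕(W) = 74; verdict: NONSINGULAR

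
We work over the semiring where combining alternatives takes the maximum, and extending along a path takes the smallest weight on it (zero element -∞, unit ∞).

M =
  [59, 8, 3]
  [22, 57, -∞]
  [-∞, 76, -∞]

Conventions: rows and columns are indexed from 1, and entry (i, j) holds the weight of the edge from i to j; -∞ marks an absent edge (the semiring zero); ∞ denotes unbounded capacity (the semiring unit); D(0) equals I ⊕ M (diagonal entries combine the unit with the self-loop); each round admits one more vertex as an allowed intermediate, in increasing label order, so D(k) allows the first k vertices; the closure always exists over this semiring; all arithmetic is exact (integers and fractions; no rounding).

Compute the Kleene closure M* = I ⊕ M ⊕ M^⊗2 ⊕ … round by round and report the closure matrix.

D(0):
  [∞, 8, 3]
  [22, ∞, -∞]
  [-∞, 76, ∞]
D(1):
  [∞, 8, 3]
  [22, ∞, 3]
  [-∞, 76, ∞]
D(2):
  [∞, 8, 3]
  [22, ∞, 3]
  [22, 76, ∞]
D(3):
  [∞, 8, 3]
  [22, ∞, 3]
  [22, 76, ∞]
Answer: M* = [[∞, 8, 3], [22, ∞, 3], [22, 76, ∞]]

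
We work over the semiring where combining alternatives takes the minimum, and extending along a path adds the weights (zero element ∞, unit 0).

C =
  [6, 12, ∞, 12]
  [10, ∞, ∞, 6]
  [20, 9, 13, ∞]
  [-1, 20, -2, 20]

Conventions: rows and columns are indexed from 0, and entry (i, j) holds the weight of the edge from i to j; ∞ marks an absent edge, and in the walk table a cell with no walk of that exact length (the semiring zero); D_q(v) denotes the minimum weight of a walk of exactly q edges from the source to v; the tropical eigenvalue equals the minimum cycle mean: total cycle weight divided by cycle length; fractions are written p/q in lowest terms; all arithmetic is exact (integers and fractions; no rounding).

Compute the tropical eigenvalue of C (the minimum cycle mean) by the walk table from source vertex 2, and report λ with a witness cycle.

q=0: [∞, ∞, 0, ∞]
q=1: [20, 9, 13, ∞]
q=2: [19, 22, 26, 15]
q=3: [14, 31, 13, 28]
q=4: [20, 22, 26, 26]
Optimal cycle mean attained by: cycle 1->3->2->1, total 6 + (-2) + 9, length 3.
Answer: λ = 13/3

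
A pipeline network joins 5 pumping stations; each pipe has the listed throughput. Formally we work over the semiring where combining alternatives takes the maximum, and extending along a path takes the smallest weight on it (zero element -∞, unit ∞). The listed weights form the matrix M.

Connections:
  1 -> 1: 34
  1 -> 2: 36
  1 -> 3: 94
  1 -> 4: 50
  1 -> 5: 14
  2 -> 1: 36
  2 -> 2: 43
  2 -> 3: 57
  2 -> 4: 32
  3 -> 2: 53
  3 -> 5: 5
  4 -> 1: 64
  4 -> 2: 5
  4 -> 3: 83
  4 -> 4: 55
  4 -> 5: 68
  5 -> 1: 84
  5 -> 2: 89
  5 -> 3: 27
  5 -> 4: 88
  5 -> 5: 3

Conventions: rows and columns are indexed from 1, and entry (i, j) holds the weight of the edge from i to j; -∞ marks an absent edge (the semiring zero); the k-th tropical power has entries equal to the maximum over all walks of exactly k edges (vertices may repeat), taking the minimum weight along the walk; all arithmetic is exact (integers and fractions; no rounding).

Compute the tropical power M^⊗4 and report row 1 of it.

M^⊗2:
  [50, 53, 50, 50, 50]
  [36, 53, 43, 36, 32]
  [36, 43, 53, 32, 3]
  [68, 68, 64, 68, 55]
  [64, 43, 84, 55, 68]
M^⊗3:
  [50, 50, 53, 50, 50]
  [36, 43, 53, 36, 36]
  [36, 53, 43, 36, 32]
  [64, 55, 68, 55, 68]
  [68, 68, 64, 68, 55]
M^⊗4:
  [50, 53, 50, 50, 50]
  [36, 53, 43, 36, 36]
  [36, 43, 53, 36, 36]
  [68, 68, 64, 68, 55]
  [64, 55, 68, 55, 68]
Answer: row 1 of M^⊗4 = [50, 53, 50, 50, 50]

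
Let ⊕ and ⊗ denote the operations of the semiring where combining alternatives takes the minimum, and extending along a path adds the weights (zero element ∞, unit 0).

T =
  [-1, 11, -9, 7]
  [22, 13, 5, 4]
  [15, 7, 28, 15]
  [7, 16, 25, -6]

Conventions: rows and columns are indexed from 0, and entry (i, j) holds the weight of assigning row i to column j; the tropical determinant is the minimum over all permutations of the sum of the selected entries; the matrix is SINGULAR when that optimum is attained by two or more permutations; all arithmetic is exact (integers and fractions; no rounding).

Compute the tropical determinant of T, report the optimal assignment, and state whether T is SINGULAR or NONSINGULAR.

σ = (0, 1, 2, 3): (-1) + 13 + 28 + (-6) = 34
σ = (0, 1, 3, 2): (-1) + 13 + 15 + 25 = 52
σ = (0, 2, 1, 3): (-1) + 5 + 7 + (-6) = 5
σ = (0, 2, 3, 1): (-1) + 5 + 15 + 16 = 35
σ = (0, 3, 1, 2): (-1) + 4 + 7 + 25 = 35
σ = (0, 3, 2, 1): (-1) + 4 + 28 + 16 = 47
σ = (1, 0, 2, 3): 11 + 22 + 28 + (-6) = 55
σ = (1, 0, 3, 2): 11 + 22 + 15 + 25 = 73
σ = (1, 2, 0, 3): 11 + 5 + 15 + (-6) = 25
σ = (1, 2, 3, 0): 11 + 5 + 15 + 7 = 38
σ = (1, 3, 0, 2): 11 + 4 + 15 + 25 = 55
σ = (1, 3, 2, 0): 11 + 4 + 28 + 7 = 50
σ = (2, 0, 1, 3): (-9) + 22 + 7 + (-6) = 14
σ = (2, 0, 3, 1): (-9) + 22 + 15 + 16 = 44
σ = (2, 1, 0, 3): (-9) + 13 + 15 + (-6) = 13
σ = (2, 1, 3, 0): (-9) + 13 + 15 + 7 = 26
σ = (2, 3, 0, 1): (-9) + 4 + 15 + 16 = 26
σ = (2, 3, 1, 0): (-9) + 4 + 7 + 7 = 9
σ = (3, 0, 1, 2): 7 + 22 + 7 + 25 = 61
σ = (3, 0, 2, 1): 7 + 22 + 28 + 16 = 73
σ = (3, 1, 0, 2): 7 + 13 + 15 + 25 = 60
σ = (3, 1, 2, 0): 7 + 13 + 28 + 7 = 55
σ = (3, 2, 0, 1): 7 + 5 + 15 + 16 = 43
σ = (3, 2, 1, 0): 7 + 5 + 7 + 7 = 26
Optimal value attained by: σ = (0, 2, 1, 3).
Answer: det⊕(T) = 5; verdict: NONSINGULAR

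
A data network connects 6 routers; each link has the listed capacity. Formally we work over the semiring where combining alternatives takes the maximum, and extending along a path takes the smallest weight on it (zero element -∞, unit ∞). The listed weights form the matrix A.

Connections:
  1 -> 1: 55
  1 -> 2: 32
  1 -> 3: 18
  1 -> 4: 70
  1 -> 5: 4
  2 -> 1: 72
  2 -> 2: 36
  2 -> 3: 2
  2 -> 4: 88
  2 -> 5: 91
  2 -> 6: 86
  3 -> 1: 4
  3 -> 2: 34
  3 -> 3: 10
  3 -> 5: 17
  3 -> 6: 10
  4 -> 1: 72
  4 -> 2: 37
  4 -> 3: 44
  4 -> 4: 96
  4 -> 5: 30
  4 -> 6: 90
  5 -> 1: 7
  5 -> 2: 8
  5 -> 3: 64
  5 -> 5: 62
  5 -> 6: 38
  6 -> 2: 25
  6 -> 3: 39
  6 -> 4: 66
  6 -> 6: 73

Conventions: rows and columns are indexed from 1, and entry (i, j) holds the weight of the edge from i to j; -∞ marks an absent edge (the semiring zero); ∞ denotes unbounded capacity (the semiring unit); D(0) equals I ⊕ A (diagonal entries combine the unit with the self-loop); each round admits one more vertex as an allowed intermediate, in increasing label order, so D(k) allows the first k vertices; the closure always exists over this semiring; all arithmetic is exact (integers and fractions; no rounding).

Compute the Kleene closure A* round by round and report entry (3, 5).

D(0):
  [∞, 32, 18, 70, 4, -∞]
  [72, ∞, 2, 88, 91, 86]
  [4, 34, ∞, -∞, 17, 10]
  [72, 37, 44, ∞, 30, 90]
  [7, 8, 64, -∞, ∞, 38]
  [-∞, 25, 39, 66, -∞, ∞]
D(1):
  [∞, 32, 18, 70, 4, -∞]
  [72, ∞, 18, 88, 91, 86]
  [4, 34, ∞, 4, 17, 10]
  [72, 37, 44, ∞, 30, 90]
  [7, 8, 64, 7, ∞, 38]
  [-∞, 25, 39, 66, -∞, ∞]
D(2):
  [∞, 32, 18, 70, 32, 32]
  [72, ∞, 18, 88, 91, 86]
  [34, 34, ∞, 34, 34, 34]
  [72, 37, 44, ∞, 37, 90]
  [8, 8, 64, 8, ∞, 38]
  [25, 25, 39, 66, 25, ∞]
D(3):
  [∞, 32, 18, 70, 32, 32]
  [72, ∞, 18, 88, 91, 86]
  [34, 34, ∞, 34, 34, 34]
  [72, 37, 44, ∞, 37, 90]
  [34, 34, 64, 34, ∞, 38]
  [34, 34, 39, 66, 34, ∞]
D(4):
  [∞, 37, 44, 70, 37, 70]
  [72, ∞, 44, 88, 91, 88]
  [34, 34, ∞, 34, 34, 34]
  [72, 37, 44, ∞, 37, 90]
  [34, 34, 64, 34, ∞, 38]
  [66, 37, 44, 66, 37, ∞]
D(5):
  [∞, 37, 44, 70, 37, 70]
  [72, ∞, 64, 88, 91, 88]
  [34, 34, ∞, 34, 34, 34]
  [72, 37, 44, ∞, 37, 90]
  [34, 34, 64, 34, ∞, 38]
  [66, 37, 44, 66, 37, ∞]
D(6):
  [∞, 37, 44, 70, 37, 70]
  [72, ∞, 64, 88, 91, 88]
  [34, 34, ∞, 34, 34, 34]
  [72, 37, 44, ∞, 37, 90]
  [38, 37, 64, 38, ∞, 38]
  [66, 37, 44, 66, 37, ∞]
Answer: A*[3][5] = 34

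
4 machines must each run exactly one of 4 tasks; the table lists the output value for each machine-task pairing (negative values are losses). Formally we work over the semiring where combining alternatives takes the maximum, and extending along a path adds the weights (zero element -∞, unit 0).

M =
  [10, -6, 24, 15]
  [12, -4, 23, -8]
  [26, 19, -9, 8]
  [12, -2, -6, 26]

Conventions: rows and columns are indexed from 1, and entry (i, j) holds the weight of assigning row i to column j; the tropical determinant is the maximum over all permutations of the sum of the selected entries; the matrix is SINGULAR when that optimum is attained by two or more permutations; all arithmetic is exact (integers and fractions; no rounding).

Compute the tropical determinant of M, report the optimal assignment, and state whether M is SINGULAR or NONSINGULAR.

σ = (1, 2, 3, 4): 10 + (-4) + (-9) + 26 = 23
σ = (1, 2, 4, 3): 10 + (-4) + 8 + (-6) = 8
σ = (1, 3, 2, 4): 10 + 23 + 19 + 26 = 78
σ = (1, 3, 4, 2): 10 + 23 + 8 + (-2) = 39
σ = (1, 4, 2, 3): 10 + (-8) + 19 + (-6) = 15
σ = (1, 4, 3, 2): 10 + (-8) + (-9) + (-2) = -9
σ = (2, 1, 3, 4): (-6) + 12 + (-9) + 26 = 23
σ = (2, 1, 4, 3): (-6) + 12 + 8 + (-6) = 8
σ = (2, 3, 1, 4): (-6) + 23 + 26 + 26 = 69
σ = (2, 3, 4, 1): (-6) + 23 + 8 + 12 = 37
σ = (2, 4, 1, 3): (-6) + (-8) + 26 + (-6) = 6
σ = (2, 4, 3, 1): (-6) + (-8) + (-9) + 12 = -11
σ = (3, 1, 2, 4): 24 + 12 + 19 + 26 = 81
σ = (3, 1, 4, 2): 24 + 12 + 8 + (-2) = 42
σ = (3, 2, 1, 4): 24 + (-4) + 26 + 26 = 72
σ = (3, 2, 4, 1): 24 + (-4) + 8 + 12 = 40
σ = (3, 4, 1, 2): 24 + (-8) + 26 + (-2) = 40
σ = (3, 4, 2, 1): 24 + (-8) + 19 + 12 = 47
σ = (4, 1, 2, 3): 15 + 12 + 19 + (-6) = 40
σ = (4, 1, 3, 2): 15 + 12 + (-9) + (-2) = 16
σ = (4, 2, 1, 3): 15 + (-4) + 26 + (-6) = 31
σ = (4, 2, 3, 1): 15 + (-4) + (-9) + 12 = 14
σ = (4, 3, 1, 2): 15 + 23 + 26 + (-2) = 62
σ = (4, 3, 2, 1): 15 + 23 + 19 + 12 = 69
Optimal value attained by: σ = (3, 1, 2, 4).
Answer: det⊕(M) = 81; verdict: NONSINGULAR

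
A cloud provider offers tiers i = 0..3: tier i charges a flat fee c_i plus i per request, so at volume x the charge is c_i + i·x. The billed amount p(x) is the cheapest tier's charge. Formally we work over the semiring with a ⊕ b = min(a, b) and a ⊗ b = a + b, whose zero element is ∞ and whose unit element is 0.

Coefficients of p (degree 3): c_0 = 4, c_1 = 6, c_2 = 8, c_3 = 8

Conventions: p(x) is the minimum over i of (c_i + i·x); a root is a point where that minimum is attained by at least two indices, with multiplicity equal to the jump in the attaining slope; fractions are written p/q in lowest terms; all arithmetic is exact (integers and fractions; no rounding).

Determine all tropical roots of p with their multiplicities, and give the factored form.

hull edge (i=0, c=4) to (i=3, c=8): slope 4/3, span 3
Factored form: p(x) = 8 ⊗ (x ⊕ (-4/3)) ⊗ (x ⊕ (-4/3)) ⊗ (x ⊕ (-4/3))
Answer: roots = -4/3 (mult 3)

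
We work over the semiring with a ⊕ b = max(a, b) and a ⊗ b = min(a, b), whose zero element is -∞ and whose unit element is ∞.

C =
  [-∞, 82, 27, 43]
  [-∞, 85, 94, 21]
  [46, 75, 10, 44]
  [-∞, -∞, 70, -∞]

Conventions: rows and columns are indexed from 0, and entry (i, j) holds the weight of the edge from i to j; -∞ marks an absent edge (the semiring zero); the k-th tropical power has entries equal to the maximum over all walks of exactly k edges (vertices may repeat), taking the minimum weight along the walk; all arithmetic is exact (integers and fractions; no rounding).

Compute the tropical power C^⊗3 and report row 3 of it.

C^⊗2:
  [27, 82, 82, 27]
  [46, 85, 85, 44]
  [10, 75, 75, 43]
  [46, 70, 10, 44]
C^⊗3:
  [46, 82, 82, 44]
  [46, 85, 85, 44]
  [46, 75, 75, 44]
  [10, 70, 70, 43]
Answer: row 3 of C^⊗3 = [10, 70, 70, 43]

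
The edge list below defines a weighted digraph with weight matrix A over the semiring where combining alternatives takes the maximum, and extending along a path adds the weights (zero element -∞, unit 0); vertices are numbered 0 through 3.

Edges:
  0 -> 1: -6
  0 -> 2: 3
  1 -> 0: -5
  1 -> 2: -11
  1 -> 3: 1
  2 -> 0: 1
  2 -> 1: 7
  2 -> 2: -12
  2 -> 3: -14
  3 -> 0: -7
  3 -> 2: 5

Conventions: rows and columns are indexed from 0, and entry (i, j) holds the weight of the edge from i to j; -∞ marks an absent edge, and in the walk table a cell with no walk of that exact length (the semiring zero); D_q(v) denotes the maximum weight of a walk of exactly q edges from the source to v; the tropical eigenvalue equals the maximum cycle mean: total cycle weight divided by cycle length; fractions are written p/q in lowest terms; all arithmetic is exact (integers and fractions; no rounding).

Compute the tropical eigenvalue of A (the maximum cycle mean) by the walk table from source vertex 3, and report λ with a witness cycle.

q=0: [-∞, -∞, -∞, 0]
q=1: [-7, -∞, 5, -∞]
q=2: [6, 12, -4, -9]
q=3: [7, 3, 9, 13]
q=4: [10, 16, 18, 4]
Optimal cycle mean attained by: cycle 1->3->2->1, total 1 + 5 + 7, length 3.
Answer: λ = 13/3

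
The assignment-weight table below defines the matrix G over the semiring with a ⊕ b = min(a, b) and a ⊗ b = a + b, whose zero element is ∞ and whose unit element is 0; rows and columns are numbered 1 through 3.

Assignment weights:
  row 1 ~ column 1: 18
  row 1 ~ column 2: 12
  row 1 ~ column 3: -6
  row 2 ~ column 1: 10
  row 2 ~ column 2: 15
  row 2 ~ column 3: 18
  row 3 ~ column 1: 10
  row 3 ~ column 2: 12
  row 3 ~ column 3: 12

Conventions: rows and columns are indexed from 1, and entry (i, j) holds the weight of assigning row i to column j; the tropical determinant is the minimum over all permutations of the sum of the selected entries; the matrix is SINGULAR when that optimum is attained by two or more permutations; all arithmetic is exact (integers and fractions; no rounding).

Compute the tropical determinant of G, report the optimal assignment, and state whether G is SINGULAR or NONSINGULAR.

σ = (1, 2, 3): 18 + 15 + 12 = 45
σ = (1, 3, 2): 18 + 18 + 12 = 48
σ = (2, 1, 3): 12 + 10 + 12 = 34
σ = (2, 3, 1): 12 + 18 + 10 = 40
σ = (3, 1, 2): (-6) + 10 + 12 = 16
σ = (3, 2, 1): (-6) + 15 + 10 = 19
Optimal value attained by: σ = (3, 1, 2).
Answer: det⊕(G) = 16; verdict: NONSINGULAR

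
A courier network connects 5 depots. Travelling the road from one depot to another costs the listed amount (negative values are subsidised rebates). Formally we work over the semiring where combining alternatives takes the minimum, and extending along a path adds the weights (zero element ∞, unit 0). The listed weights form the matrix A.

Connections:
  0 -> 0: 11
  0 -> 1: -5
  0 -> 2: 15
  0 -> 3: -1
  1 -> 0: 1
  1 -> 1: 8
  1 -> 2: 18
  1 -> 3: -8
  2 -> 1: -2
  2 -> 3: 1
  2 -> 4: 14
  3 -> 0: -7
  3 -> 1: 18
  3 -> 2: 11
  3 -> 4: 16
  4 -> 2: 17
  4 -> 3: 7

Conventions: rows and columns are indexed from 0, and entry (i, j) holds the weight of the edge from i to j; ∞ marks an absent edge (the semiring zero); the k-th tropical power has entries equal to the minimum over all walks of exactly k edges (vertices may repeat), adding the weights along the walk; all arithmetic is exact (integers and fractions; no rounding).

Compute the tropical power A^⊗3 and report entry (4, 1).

A^⊗2:
  [-8, 3, 10, -13, 15]
  [-15, -4, 3, 0, 8]
  [-6, 6, 12, -10, 17]
  [4, -12, 8, -8, 25]
  [0, 15, 18, 18, 23]
A^⊗3:
  [-20, -13, -2, -9, 3]
  [-7, -20, 0, -16, 16]
  [-17, -11, 1, -7, 6]
  [-15, -4, 3, -20, 8]
  [11, -5, 15, -1, 32]
Key observation: the optimum is the walk 4->3->0->1, with weight 7 + (-7) + (-5) = -5.
Optimal value attained by: walk 4->3->0->1.
Answer: (A^⊗3)[4][1] = -5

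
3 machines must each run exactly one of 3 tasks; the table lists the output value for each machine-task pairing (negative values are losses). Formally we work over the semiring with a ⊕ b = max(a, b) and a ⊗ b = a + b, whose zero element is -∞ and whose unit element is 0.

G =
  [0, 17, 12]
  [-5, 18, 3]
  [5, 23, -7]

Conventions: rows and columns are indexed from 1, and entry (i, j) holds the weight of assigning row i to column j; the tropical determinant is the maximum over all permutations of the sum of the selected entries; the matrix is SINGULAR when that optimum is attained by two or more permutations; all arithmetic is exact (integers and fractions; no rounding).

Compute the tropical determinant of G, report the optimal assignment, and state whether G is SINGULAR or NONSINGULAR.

σ = (1, 2, 3): 0 + 18 + (-7) = 11
σ = (1, 3, 2): 0 + 3 + 23 = 26
σ = (2, 1, 3): 17 + (-5) + (-7) = 5
σ = (2, 3, 1): 17 + 3 + 5 = 25
σ = (3, 1, 2): 12 + (-5) + 23 = 30
σ = (3, 2, 1): 12 + 18 + 5 = 35
Optimal value attained by: σ = (3, 2, 1).
Answer: det⊕(G) = 35; verdict: NONSINGULAR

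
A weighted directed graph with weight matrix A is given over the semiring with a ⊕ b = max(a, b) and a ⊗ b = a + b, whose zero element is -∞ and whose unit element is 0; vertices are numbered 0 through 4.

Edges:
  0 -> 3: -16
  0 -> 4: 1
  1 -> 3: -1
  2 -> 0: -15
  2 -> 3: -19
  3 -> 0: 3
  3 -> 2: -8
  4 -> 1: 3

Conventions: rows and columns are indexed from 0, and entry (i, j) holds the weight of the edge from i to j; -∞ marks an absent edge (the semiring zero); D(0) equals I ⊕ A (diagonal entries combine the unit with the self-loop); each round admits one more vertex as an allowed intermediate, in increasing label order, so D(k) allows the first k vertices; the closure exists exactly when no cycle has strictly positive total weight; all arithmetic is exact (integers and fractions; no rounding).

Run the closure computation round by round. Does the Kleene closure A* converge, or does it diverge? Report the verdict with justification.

D(0):
  [0, -∞, -∞, -16, 1]
  [-∞, 0, -∞, -1, -∞]
  [-15, -∞, 0, -19, -∞]
  [3, -∞, -8, 0, -∞]
  [-∞, 3, -∞, -∞, 0]
D(1):
  [0, -∞, -∞, -16, 1]
  [-∞, 0, -∞, -1, -∞]
  [-15, -∞, 0, -19, -14]
  [3, -∞, -8, 0, 4]
  [-∞, 3, -∞, -∞, 0]
D(2):
  [0, -∞, -∞, -16, 1]
  [-∞, 0, -∞, -1, -∞]
  [-15, -∞, 0, -19, -14]
  [3, -∞, -8, 0, 4]
  [-∞, 3, -∞, 2, 0]
D(3):
  [0, -∞, -∞, -16, 1]
  [-∞, 0, -∞, -1, -∞]
  [-15, -∞, 0, -19, -14]
  [3, -∞, -8, 0, 4]
  [-∞, 3, -∞, 2, 0]
Detection: at round 4, diagonal entry (4, 4) turns strictly positive.
Key observation: the cycle 4->1->3->0->4 has total weight 3 + (-1) + 3 + 1, which is strictly positive.
Answer: DIVERGES — positive cycle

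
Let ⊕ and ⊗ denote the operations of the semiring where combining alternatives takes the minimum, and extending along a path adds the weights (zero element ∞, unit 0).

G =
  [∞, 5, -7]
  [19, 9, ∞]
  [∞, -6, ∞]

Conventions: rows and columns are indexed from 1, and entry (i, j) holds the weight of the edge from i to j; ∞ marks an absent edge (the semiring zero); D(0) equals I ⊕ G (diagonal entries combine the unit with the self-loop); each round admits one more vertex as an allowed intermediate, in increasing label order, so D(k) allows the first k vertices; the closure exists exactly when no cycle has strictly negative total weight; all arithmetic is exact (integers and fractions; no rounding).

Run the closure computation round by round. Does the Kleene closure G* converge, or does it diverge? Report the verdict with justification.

D(0):
  [0, 5, -7]
  [19, 0, ∞]
  [∞, -6, 0]
D(1):
  [0, 5, -7]
  [19, 0, 12]
  [∞, -6, 0]
D(2):
  [0, 5, -7]
  [19, 0, 12]
  [13, -6, 0]
D(3):
  [0, -13, -7]
  [19, 0, 12]
  [13, -6, 0]
Key observation: every diagonal entry stays at the unit through all rounds, so no improving cycle exists.
Answer: CONVERGES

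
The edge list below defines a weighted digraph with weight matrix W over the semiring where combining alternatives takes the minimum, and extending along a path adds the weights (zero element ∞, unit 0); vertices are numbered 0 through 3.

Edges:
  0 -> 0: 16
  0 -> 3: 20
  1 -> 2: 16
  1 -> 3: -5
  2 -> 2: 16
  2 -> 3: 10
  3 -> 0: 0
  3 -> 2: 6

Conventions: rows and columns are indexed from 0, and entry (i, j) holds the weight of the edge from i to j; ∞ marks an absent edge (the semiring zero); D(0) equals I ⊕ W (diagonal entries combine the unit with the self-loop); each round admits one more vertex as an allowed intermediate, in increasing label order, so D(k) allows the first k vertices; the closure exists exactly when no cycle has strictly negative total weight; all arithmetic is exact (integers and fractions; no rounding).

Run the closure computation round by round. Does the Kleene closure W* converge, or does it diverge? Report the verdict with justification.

D(0):
  [0, ∞, ∞, 20]
  [∞, 0, 16, -5]
  [∞, ∞, 0, 10]
  [0, ∞, 6, 0]
D(1):
  [0, ∞, ∞, 20]
  [∞, 0, 16, -5]
  [∞, ∞, 0, 10]
  [0, ∞, 6, 0]
D(2):
  [0, ∞, ∞, 20]
  [∞, 0, 16, -5]
  [∞, ∞, 0, 10]
  [0, ∞, 6, 0]
D(3):
  [0, ∞, ∞, 20]
  [∞, 0, 16, -5]
  [∞, ∞, 0, 10]
  [0, ∞, 6, 0]
D(4):
  [0, ∞, 26, 20]
  [-5, 0, 1, -5]
  [10, ∞, 0, 10]
  [0, ∞, 6, 0]
Key observation: every diagonal entry stays at the unit through all rounds, so no improving cycle exists.
Answer: CONVERGES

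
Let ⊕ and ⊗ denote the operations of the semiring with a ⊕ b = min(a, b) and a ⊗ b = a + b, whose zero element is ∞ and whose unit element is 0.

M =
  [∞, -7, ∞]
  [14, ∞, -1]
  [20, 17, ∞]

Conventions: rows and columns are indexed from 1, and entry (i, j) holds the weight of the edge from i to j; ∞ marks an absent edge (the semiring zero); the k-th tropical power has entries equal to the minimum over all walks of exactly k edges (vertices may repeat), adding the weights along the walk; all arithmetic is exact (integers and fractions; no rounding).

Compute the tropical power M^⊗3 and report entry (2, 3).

M^⊗2:
  [7, ∞, -8]
  [19, 7, ∞]
  [31, 13, 16]
M^⊗3:
  [12, 0, ∞]
  [21, 12, 6]
  [27, 24, 12]
Key observation: the optimum is the walk 2->1->2->3, with weight 14 + (-7) + (-1) = 6.
Optimal value attained by: walk 2->1->2->3.
Answer: (M^⊗3)[2][3] = 6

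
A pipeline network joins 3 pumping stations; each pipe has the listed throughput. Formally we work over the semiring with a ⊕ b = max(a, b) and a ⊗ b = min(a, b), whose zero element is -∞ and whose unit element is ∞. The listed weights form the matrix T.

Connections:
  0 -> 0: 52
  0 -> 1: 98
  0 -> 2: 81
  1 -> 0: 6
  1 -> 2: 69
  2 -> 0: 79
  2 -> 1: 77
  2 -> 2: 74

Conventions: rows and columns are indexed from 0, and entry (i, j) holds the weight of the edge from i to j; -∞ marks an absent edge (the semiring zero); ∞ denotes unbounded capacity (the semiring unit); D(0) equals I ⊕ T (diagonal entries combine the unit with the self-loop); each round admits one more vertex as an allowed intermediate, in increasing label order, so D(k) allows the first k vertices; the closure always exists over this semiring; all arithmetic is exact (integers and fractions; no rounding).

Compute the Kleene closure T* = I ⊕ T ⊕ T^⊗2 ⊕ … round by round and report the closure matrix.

D(0):
  [∞, 98, 81]
  [6, ∞, 69]
  [79, 77, ∞]
D(1):
  [∞, 98, 81]
  [6, ∞, 69]
  [79, 79, ∞]
D(2):
  [∞, 98, 81]
  [6, ∞, 69]
  [79, 79, ∞]
D(3):
  [∞, 98, 81]
  [69, ∞, 69]
  [79, 79, ∞]
Answer: T* = [[∞, 98, 81], [69, ∞, 69], [79, 79, ∞]]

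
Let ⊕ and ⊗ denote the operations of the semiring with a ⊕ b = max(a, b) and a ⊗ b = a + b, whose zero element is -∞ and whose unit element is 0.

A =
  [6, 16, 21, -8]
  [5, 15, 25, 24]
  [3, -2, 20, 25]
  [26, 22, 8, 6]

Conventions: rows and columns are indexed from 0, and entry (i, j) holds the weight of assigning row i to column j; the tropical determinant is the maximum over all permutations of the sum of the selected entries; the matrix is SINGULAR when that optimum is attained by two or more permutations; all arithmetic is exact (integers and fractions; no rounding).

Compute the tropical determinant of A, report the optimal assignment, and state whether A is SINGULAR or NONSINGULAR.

σ = (0, 1, 2, 3): 6 + 15 + 20 + 6 = 47
σ = (0, 1, 3, 2): 6 + 15 + 25 + 8 = 54
σ = (0, 2, 1, 3): 6 + 25 + (-2) + 6 = 35
σ = (0, 2, 3, 1): 6 + 25 + 25 + 22 = 78
σ = (0, 3, 1, 2): 6 + 24 + (-2) + 8 = 36
σ = (0, 3, 2, 1): 6 + 24 + 20 + 22 = 72
σ = (1, 0, 2, 3): 16 + 5 + 20 + 6 = 47
σ = (1, 0, 3, 2): 16 + 5 + 25 + 8 = 54
σ = (1, 2, 0, 3): 16 + 25 + 3 + 6 = 50
σ = (1, 2, 3, 0): 16 + 25 + 25 + 26 = 92
σ = (1, 3, 0, 2): 16 + 24 + 3 + 8 = 51
σ = (1, 3, 2, 0): 16 + 24 + 20 + 26 = 86
σ = (2, 0, 1, 3): 21 + 5 + (-2) + 6 = 30
σ = (2, 0, 3, 1): 21 + 5 + 25 + 22 = 73
σ = (2, 1, 0, 3): 21 + 15 + 3 + 6 = 45
σ = (2, 1, 3, 0): 21 + 15 + 25 + 26 = 87
σ = (2, 3, 0, 1): 21 + 24 + 3 + 22 = 70
σ = (2, 3, 1, 0): 21 + 24 + (-2) + 26 = 69
σ = (3, 0, 1, 2): (-8) + 5 + (-2) + 8 = 3
σ = (3, 0, 2, 1): (-8) + 5 + 20 + 22 = 39
σ = (3, 1, 0, 2): (-8) + 15 + 3 + 8 = 18
σ = (3, 1, 2, 0): (-8) + 15 + 20 + 26 = 53
σ = (3, 2, 0, 1): (-8) + 25 + 3 + 22 = 42
σ = (3, 2, 1, 0): (-8) + 25 + (-2) + 26 = 41
Optimal value attained by: σ = (1, 2, 3, 0).
Answer: det⊕(A) = 92; verdict: NONSINGULAR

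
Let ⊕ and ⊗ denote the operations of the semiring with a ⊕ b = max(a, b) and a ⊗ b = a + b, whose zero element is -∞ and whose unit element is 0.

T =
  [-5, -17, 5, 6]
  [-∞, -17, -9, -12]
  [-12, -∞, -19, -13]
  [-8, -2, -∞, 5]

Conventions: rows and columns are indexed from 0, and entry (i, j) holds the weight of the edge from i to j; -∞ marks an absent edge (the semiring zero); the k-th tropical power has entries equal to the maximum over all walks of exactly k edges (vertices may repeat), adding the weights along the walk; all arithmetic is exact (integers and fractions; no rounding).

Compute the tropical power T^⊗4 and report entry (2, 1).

T^⊗2:
  [-2, 4, 0, 11]
  [-20, -14, -26, -7]
  [-17, -15, -7, -6]
  [-3, 3, -3, 10]
T^⊗3:
  [3, 9, 3, 16]
  [-15, -9, -15, -2]
  [-14, -8, -12, -1]
  [2, 8, 2, 15]
T^⊗4:
  [8, 14, 8, 21]
  [-10, -4, -10, 3]
  [-9, -3, -9, 4]
  [7, 13, 7, 20]
Key observation: the optimum is the walk 2->0->3->3->1, with weight (-12) + 6 + 5 + (-2) = -3.
Optimal value attained by: walk 2->0->3->3->1.
Answer: (T^⊗4)[2][1] = -3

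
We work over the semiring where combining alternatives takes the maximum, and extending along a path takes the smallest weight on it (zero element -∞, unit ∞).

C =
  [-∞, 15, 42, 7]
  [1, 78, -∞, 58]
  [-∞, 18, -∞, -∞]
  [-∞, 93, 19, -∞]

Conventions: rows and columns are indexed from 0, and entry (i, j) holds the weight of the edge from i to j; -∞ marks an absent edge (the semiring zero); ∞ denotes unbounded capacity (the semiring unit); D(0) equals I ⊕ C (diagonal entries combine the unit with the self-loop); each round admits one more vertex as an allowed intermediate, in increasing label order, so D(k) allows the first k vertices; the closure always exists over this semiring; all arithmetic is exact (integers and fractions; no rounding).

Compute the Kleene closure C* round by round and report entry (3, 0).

D(0):
  [∞, 15, 42, 7]
  [1, ∞, -∞, 58]
  [-∞, 18, ∞, -∞]
  [-∞, 93, 19, ∞]
D(1):
  [∞, 15, 42, 7]
  [1, ∞, 1, 58]
  [-∞, 18, ∞, -∞]
  [-∞, 93, 19, ∞]
D(2):
  [∞, 15, 42, 15]
  [1, ∞, 1, 58]
  [1, 18, ∞, 18]
  [1, 93, 19, ∞]
D(3):
  [∞, 18, 42, 18]
  [1, ∞, 1, 58]
  [1, 18, ∞, 18]
  [1, 93, 19, ∞]
D(4):
  [∞, 18, 42, 18]
  [1, ∞, 19, 58]
  [1, 18, ∞, 18]
  [1, 93, 19, ∞]
Answer: C*[3][0] = 1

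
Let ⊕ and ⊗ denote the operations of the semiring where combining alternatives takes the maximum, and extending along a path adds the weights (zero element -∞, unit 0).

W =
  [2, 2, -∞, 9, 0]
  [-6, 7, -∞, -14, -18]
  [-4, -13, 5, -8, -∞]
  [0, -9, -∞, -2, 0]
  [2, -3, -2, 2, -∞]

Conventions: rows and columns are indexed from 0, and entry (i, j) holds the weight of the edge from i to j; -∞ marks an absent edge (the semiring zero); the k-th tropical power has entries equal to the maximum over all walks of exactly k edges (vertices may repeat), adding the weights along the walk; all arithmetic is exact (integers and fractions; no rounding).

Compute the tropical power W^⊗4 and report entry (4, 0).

W^⊗2:
  [9, 9, -2, 11, 9]
  [1, 14, -20, 3, -6]
  [1, -2, 10, 5, -4]
  [2, 2, -2, 9, 0]
  [4, 4, 3, 11, 2]
W^⊗3:
  [11, 16, 7, 18, 11]
  [8, 21, -8, 10, 3]
  [6, 5, 15, 10, 5]
  [9, 9, 3, 11, 9]
  [11, 11, 8, 13, 11]
W^⊗4:
  [18, 23, 12, 20, 18]
  [15, 28, 1, 17, 10]
  [11, 12, 20, 15, 10]
  [11, 16, 8, 18, 11]
  [13, 18, 13, 20, 13]
Key observation: the optimum is the walk 4->0->0->3->0, with weight 2 + 2 + 9 + 0 = 13.
Optimal value attained by: walk 4->0->0->3->0.
Answer: (W^⊗4)[4][0] = 13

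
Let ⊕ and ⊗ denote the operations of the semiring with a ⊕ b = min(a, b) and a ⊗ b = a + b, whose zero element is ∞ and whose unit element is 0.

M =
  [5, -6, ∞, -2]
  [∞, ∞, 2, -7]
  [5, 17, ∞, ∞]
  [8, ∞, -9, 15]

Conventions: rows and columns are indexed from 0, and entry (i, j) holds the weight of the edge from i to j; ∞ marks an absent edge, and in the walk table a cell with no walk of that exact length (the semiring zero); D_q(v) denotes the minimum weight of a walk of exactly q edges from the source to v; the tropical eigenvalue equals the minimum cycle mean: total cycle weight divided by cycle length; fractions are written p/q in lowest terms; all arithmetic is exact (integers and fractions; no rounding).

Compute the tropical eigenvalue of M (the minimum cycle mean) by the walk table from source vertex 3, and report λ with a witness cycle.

q=0: [∞, ∞, ∞, 0]
q=1: [8, ∞, -9, 15]
q=2: [-4, 2, 6, 6]
q=3: [1, -10, -3, -6]
q=4: [2, -5, -15, -17]
Optimal cycle mean attained by: cycle 0->1->3->2->0, total (-6) + (-7) + (-9) + 5, length 4.
Answer: λ = -17/4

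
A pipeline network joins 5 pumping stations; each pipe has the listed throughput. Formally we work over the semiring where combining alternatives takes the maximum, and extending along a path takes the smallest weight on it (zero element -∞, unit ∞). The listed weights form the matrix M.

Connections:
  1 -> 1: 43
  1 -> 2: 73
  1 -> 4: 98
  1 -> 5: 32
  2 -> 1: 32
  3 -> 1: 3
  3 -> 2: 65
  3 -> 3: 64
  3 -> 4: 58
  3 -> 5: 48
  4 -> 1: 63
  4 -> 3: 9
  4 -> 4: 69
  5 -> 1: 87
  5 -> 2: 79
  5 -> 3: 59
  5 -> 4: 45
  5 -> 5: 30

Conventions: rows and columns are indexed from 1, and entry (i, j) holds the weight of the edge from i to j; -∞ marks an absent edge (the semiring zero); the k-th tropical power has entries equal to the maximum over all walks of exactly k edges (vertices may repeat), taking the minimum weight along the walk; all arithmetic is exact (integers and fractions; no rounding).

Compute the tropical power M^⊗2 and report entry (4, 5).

M^⊗2:
  [63, 43, 32, 69, 32]
  [32, 32, -∞, 32, 32]
  [58, 64, 64, 58, 48]
  [63, 63, 9, 69, 32]
  [45, 73, 59, 87, 48]
Key observation: the optimum is the walk 4->1->5, with weight 63 min 32 = 32.
Optimal value attained by: walk 4->1->5.
Answer: (M^⊗2)[4][5] = 32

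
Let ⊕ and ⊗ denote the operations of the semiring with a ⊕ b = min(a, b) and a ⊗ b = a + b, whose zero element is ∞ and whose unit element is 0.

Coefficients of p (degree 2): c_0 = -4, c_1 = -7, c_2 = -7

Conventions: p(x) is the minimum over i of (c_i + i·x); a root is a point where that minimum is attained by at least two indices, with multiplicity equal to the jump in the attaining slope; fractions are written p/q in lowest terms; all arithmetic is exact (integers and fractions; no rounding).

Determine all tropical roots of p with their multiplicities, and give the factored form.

hull edge (i=0, c=-4) to (i=1, c=-7): slope -3, span 1
hull edge (i=1, c=-7) to (i=2, c=-7): slope 0, span 1
Factored form: p(x) = -7 ⊗ (x ⊕ 0) ⊗ (x ⊕ 3)
Answer: roots = 0 (mult 1), 3 (mult 1)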